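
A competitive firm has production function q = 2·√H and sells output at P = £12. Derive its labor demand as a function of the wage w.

MP_H = (1/2)·2·H^(-1/2) = H^(-1/2).
Setting P·MP_H = w: 12·H^(-1/2) = w.
Solving for H: H^(-1/2) = w/12, so H = (12/w)^(2).

H(w) = 144/w²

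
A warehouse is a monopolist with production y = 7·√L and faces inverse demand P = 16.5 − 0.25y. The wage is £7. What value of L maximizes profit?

L* = 9

Marginal revenue from the inverse demand is MR = 16.5 − 0.5y.
The marginal product is MP_L = 3.5·L^(-1/2).
A monopolist hires until marginal revenue product equals the wage: MR·MP_L = w.
At L, y = 7·√L. Substituting and solving: (16.5 − 3.5·√L)·3.5·L^(-1/2) = 7 gives L = 9.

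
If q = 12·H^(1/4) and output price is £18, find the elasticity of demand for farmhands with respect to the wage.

MP_H = (1/4)·12·H^(-3/4), so P·MP_H = w gives 54·H^(-3/4) = w.
Solving, H(w) = (54/w)^(4/3). This is a constant-elasticity form: H ∝ w^(−4/3), so ε = −4/3.

ε = -4/3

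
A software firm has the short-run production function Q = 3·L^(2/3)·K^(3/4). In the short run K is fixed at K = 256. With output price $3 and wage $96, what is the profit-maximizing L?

With K = 256, MP_L = (2/3)·3·L^(-1/3)·256^(3/4) = 128·L^(-1/3).
Profit maximization for a price taker requires P·MP_L = w: 3·128·L^(-1/3) = 96.
So L^(-1/3) = 0.25, which gives L = 64.

L* = 64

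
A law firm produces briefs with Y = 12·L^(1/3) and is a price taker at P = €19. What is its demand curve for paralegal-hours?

MP_L = (1/3)·12·L^(-2/3) = 4·L^(-2/3).
Setting P·MP_L = w: 76·L^(-2/3) = w.
Solving for L: L^(-2/3) = w/76, so L = (76/w)^(3/2).

L(w) = (76/w)^(3/2)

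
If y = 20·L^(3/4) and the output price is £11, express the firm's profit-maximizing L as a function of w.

MP_L = (3/4)·20·L^(-1/4) = 15·L^(-1/4).
Setting P·MP_L = w: 165·L^(-1/4) = w.
Solving for L: L^(-1/4) = w/165, so L = (165/w)^(4).

L(w) = (165/w)^(4)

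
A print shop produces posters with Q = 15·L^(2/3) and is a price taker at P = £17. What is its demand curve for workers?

MP_L = (2/3)·15·L^(-1/3) = 10·L^(-1/3).
Setting P·MP_L = w: 170·L^(-1/3) = w.
Solving for L: L^(-1/3) = w/170, so L = (170/w)^(3).

L(w) = 4913000/w³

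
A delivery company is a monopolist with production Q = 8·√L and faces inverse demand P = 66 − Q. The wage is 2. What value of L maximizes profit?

L* = 16

Marginal revenue from the inverse demand is MR = 66 − 2Q.
The marginal product is MP_L = 4·L^(-1/2).
A monopolist hires until marginal revenue product equals the wage: MR·MP_L = w.
At L, Q = 8·√L. Substituting and solving: (66 − 16·√L)·4·L^(-1/2) = 2 gives L = 16.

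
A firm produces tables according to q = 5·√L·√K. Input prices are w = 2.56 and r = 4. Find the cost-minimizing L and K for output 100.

Cost minimization requires the marginal rate of technical substitution to equal the input-price ratio: MP_L/MP_K = w/r.
Here MP_L/MP_K = (1/2)·(K/L)/(1/2) = (K/L). Setting this equal to 2.56/4 = 0.64 gives K = 0.64L.
Substituting into q = 100: 5·L^(1/2)·(0.64L)^(1/2) = 100.
Solving, L = 25 and K = 16.

L* = 25, K* = 16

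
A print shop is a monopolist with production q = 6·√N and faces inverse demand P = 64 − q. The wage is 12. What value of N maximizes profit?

Marginal revenue from the inverse demand is MR = 64 − 2q.
The marginal product is MP_N = 3·N^(-1/2).
A monopolist hires until marginal revenue product equals the wage: MR·MP_N = w.
At N, q = 6·√N. Substituting and solving: (64 − 12·√N)·3·N^(-1/2) = 12 gives N = 16.

N* = 16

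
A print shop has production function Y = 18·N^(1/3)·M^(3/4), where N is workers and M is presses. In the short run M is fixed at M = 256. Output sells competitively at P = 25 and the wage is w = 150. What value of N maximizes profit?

With M = 256, MP_N = (1/3)·18·N^(-2/3)·256^(3/4) = 384·N^(-2/3).
Profit maximization for a price taker requires P·MP_N = w: 25·384·N^(-2/3) = 150.
So N^(-2/3) = 0.015625, which gives N = 512.

N* = 512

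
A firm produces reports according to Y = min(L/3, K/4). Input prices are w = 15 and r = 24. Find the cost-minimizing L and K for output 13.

L* = 39, K* = 52

With a fixed-proportions technology, the cost-minimizing bundle uses no slack in either input: L/3 = K/4 = Y.
So L = 3·13 = 39 and K = 4·13 = 52.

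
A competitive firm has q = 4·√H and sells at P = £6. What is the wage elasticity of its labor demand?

ε = -2

MP_H = (1/2)·4·H^(-1/2), so P·MP_H = w gives 12·H^(-1/2) = w.
Solving, H(w) = (12/w)^(2). This is a constant-elasticity form: H ∝ w^(−2), so ε = −2.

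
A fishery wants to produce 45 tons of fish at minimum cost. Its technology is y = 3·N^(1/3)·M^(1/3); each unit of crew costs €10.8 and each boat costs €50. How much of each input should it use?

Cost minimization requires the marginal rate of technical substitution to equal the input-price ratio: MP_N/MP_M = w/r.
Here MP_N/MP_M = (1/3)·(M/N)/(1/3) = (M/N). Setting this equal to 10.8/50 = 0.216 gives M = 0.216N.
Substituting into y = 45: 3·N^(1/3)·(0.216N)^(1/3) = 45.
Solving, N = 125 and M = 27.

N* = 125, M* = 27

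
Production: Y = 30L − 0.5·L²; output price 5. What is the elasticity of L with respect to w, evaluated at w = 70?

ε = -0.875

From P·MP_L = w with MP_L = 30 − L, labor demand is L(w) = 30 − w/5.
dL/dw = −1/(5) = -0.2.
At w = 70, L = 16, so ε = (dL/dw)·(w/L) = (-0.2)·(70/16) = -0.875.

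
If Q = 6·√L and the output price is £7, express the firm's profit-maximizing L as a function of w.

MP_L = (1/2)·6·L^(-1/2) = 3·L^(-1/2).
Setting P·MP_L = w: 21·L^(-1/2) = w.
Solving for L: L^(-1/2) = w/21, so L = (21/w)^(2).

L(w) = 441/w²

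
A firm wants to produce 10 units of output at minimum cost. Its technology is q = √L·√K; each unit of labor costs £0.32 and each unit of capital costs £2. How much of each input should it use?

L* = 25, K* = 4

Cost minimization requires the marginal rate of technical substitution to equal the input-price ratio: MP_L/MP_K = w/r.
Here MP_L/MP_K = (1/2)·(K/L)/(1/2) = (K/L). Setting this equal to 0.32/2 = 0.16 gives K = 0.16L.
Substituting into q = 10: L^(1/2)·(0.16L)^(1/2) = 10.
Solving, L = 25 and K = 4.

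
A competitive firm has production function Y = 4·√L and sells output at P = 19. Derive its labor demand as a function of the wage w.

L(w) = 1444/w²

MP_L = (1/2)·4·L^(-1/2) = 2·L^(-1/2).
Setting P·MP_L = w: 38·L^(-1/2) = w.
Solving for L: L^(-1/2) = w/38, so L = (38/w)^(2).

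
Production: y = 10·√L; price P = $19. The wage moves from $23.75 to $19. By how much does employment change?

From P·MP_L = w with MP_L = 5·L^(-1/2), the labor demand is L(w) = (95/w)^(2).
At w = 23.75: L = 16. At w = 19: L = 25.
ΔL = 25 − 16 = 9.

ΔL = 9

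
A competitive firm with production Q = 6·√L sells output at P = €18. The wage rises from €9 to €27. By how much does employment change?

ΔL = -32

From P·MP_L = w with MP_L = 3·L^(-1/2), the labor demand is L(w) = (54/w)^(2).
At w = 9: L = 36. At w = 27: L = 4.
ΔL = 4 − 36 = -32.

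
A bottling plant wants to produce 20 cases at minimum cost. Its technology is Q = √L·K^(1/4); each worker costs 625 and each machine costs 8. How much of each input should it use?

Cost minimization requires the marginal rate of technical substitution to equal the input-price ratio: MP_L/MP_K = w/r.
Here MP_L/MP_K = (1/2)·(K/L)/(1/4) = 2·(K/L). Setting this equal to 625/8 = 78.125 gives K = 39.0625L.
Substituting into Q = 20: L^(1/2)·(39.0625L)^(1/4) = 20.
Solving, L = 16 and K = 625.

L* = 16, K* = 625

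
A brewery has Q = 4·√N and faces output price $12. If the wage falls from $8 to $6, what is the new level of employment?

N* = 16

From P·MP_N = w with MP_N = 2·N^(-1/2), the labor demand is N(w) = (24/w)^(2).
At w = 8: N = 9. At w = 6: N = 16.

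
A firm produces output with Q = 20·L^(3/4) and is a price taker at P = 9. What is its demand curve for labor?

L(w) = (135/w)^(4)

MP_L = (3/4)·20·L^(-1/4) = 15·L^(-1/4).
Setting P·MP_L = w: 135·L^(-1/4) = w.
Solving for L: L^(-1/4) = w/135, so L = (135/w)^(4).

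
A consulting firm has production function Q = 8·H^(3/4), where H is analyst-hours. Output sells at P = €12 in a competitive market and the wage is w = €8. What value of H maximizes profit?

MP_H = (3/4)·8·H^(-1/4) = 6·H^(-1/4).
Profit maximization for a price taker requires P·MP_H = w: 12·6·H^(-1/4) = 8.
So H^(-1/4) = 1/9, which gives H = 6561.

H* = 6561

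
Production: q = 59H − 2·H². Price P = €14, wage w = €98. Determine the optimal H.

The marginal product of H is MP_H = 59 − 4H.
A price-taking firm hires until the value of the marginal product equals the wage: P·MP_H = w, so 14·(59 − 4H) = 98.
Then 59 − 4H = 7, giving H = 13.

H* = 13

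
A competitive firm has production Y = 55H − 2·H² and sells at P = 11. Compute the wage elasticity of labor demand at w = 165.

ε = -0.375

From P·MP_H = w with MP_H = 55 − 4H, labor demand is H(w) = (55 − w/11)/4.
dH/dw = −1/(44) = -1/44.
At w = 165, H = 10, so ε = (dH/dw)·(w/H) = (-1/44)·(165/10) = -0.375.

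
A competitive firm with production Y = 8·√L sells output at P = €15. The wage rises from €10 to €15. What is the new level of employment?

From P·MP_L = w with MP_L = 4·L^(-1/2), the labor demand is L(w) = (60/w)^(2).
At w = 10: L = 36. At w = 15: L = 16.

L* = 16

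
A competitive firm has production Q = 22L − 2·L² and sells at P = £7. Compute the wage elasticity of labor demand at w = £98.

ε = -1.75

From P·MP_L = w with MP_L = 22 − 4L, labor demand is L(w) = (22 − w/7)/4.
dL/dw = −1/(28) = -1/28.
At w = 98, L = 2, so ε = (dL/dw)·(w/L) = (-1/28)·(98/2) = -1.75.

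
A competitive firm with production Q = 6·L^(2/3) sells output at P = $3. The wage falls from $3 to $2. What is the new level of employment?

From P·MP_L = w with MP_L = 4·L^(-1/3), the labor demand is L(w) = (12/w)^(3).
At w = 3: L = 64. At w = 2: L = 216.

L* = 216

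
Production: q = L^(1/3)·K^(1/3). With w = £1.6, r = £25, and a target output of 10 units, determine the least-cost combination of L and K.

Cost minimization requires the marginal rate of technical substitution to equal the input-price ratio: MP_L/MP_K = w/r.
Here MP_L/MP_K = (1/3)·(K/L)/(1/3) = (K/L). Setting this equal to 1.6/25 = 0.064 gives K = 0.064L.
Substituting into q = 10: L^(1/3)·(0.064L)^(1/3) = 10.
Solving, L = 125 and K = 8.

L* = 125, K* = 8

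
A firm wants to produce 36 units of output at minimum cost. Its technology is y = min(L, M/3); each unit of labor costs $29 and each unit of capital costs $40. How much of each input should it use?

With a fixed-proportions technology, the cost-minimizing bundle uses no slack in either input: L = M/3 = y.
So L = 36 and M = 3·36 = 108.

L* = 36, M* = 108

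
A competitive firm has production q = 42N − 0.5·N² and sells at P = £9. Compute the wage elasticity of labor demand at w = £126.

ε = -0.5

From P·MP_N = w with MP_N = 42 − N, labor demand is N(w) = 42 − w/9.
dN/dw = −1/(9) = -1/9.
At w = 126, N = 28, so ε = (dN/dw)·(w/N) = (-1/9)·(126/28) = -0.5.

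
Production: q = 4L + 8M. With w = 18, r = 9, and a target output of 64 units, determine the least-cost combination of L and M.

The inputs are perfect substitutes, so the firm uses whichever has the lower cost per unit of output.
Cost per unit of output via L is w/4 = 4.5; via M it is r/8 = 1.125. M is cheaper.
Producing q = 64 with M alone: L = 0, M = 8.

L* = 0, M* = 8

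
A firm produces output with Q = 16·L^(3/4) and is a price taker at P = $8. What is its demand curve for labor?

MP_L = (3/4)·16·L^(-1/4) = 12·L^(-1/4).
Setting P·MP_L = w: 96·L^(-1/4) = w.
Solving for L: L^(-1/4) = w/96, so L = (96/w)^(4).

L(w) = (96/w)^(4)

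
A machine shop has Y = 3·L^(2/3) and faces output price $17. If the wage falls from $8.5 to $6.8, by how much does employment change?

From P·MP_L = w with MP_L = 2·L^(-1/3), the labor demand is L(w) = (34/w)^(3).
At w = 8.5: L = 64. At w = 6.8: L = 125.
ΔL = 125 − 64 = 61.

ΔL = 61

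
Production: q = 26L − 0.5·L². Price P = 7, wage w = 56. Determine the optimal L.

L* = 18

The marginal product of L is MP_L = 26 − L.
A price-taking firm hires until the value of the marginal product equals the wage: P·MP_L = w, so 7·(26 − L) = 56.
Then 26 − L = 8, giving L = 18.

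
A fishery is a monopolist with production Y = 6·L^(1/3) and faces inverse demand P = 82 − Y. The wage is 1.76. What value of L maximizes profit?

L* = 125

Marginal revenue from the inverse demand is MR = 82 − 2Y.
The marginal product is MP_L = 2·L^(-2/3).
A monopolist hires until marginal revenue product equals the wage: MR·MP_L = w.
At L, Y = 6·L^(1/3). Substituting and solving: (82 − 12·L^(1/3))·2·L^(-2/3) = 1.76 gives L = 125.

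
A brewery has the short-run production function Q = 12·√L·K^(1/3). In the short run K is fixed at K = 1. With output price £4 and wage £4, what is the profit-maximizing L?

With K = 1, MP_L = (1/2)·12·L^(-1/2)·1^(1/3) = 6·L^(-1/2).
Profit maximization for a price taker requires P·MP_L = w: 4·6·L^(-1/2) = 4.
So L^(-1/2) = 1/6, which gives L = 36.

L* = 36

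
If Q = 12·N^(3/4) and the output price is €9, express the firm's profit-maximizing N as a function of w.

MP_N = (3/4)·12·N^(-1/4) = 9·N^(-1/4).
Setting P·MP_N = w: 81·N^(-1/4) = w.
Solving for N: N^(-1/4) = w/81, so N = (81/w)^(4).

N(w) = (81/w)^(4)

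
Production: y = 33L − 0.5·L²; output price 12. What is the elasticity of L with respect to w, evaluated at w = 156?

From P·MP_L = w with MP_L = 33 − L, labor demand is L(w) = 33 − w/12.
dL/dw = −1/(12) = -1/12.
At w = 156, L = 20, so ε = (dL/dw)·(w/L) = (-1/12)·(156/20) = -0.65.

ε = -0.65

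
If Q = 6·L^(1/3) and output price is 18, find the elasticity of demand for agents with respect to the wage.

MP_L = (1/3)·6·L^(-2/3), so P·MP_L = w gives 36·L^(-2/3) = w.
Solving, L(w) = (36/w)^(3/2). This is a constant-elasticity form: L ∝ w^(−3/2), so ε = −3/2.

ε = -1.5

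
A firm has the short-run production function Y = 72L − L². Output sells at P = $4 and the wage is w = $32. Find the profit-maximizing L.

The marginal product of L is MP_L = 72 − 2L.
A price-taking firm hires until the value of the marginal product equals the wage: P·MP_L = w, so 4·(72 − 2L) = 32.
Then 72 − 2L = 8, giving L = 32.

L* = 32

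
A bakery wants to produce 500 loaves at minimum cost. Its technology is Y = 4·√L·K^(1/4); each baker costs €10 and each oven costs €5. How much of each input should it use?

L* = 625, K* = 625

Cost minimization requires the marginal rate of technical substitution to equal the input-price ratio: MP_L/MP_K = w/r.
Here MP_L/MP_K = (1/2)·(K/L)/(1/4) = 2·(K/L). Setting this equal to 10/5 = 2 gives K = L.
Substituting into Y = 500: 4·L^(1/2)·(L)^(1/4) = 500.
Solving, L = 625 and K = 625.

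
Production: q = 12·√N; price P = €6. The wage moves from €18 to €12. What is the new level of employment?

N* = 9

From P·MP_N = w with MP_N = 6·N^(-1/2), the labor demand is N(w) = (36/w)^(2).
At w = 18: N = 4. At w = 12: N = 9.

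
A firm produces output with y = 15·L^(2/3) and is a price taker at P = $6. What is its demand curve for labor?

L(w) = 216000/w³

MP_L = (2/3)·15·L^(-1/3) = 10·L^(-1/3).
Setting P·MP_L = w: 60·L^(-1/3) = w.
Solving for L: L^(-1/3) = w/60, so L = (60/w)^(3).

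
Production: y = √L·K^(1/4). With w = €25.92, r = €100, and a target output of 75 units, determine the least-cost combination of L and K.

L* = 625, K* = 81

Cost minimization requires the marginal rate of technical substitution to equal the input-price ratio: MP_L/MP_K = w/r.
Here MP_L/MP_K = (1/2)·(K/L)/(1/4) = 2·(K/L). Setting this equal to 25.92/100 = 0.2592 gives K = 0.1296L.
Substituting into y = 75: L^(1/2)·(0.1296L)^(1/4) = 75.
Solving, L = 625 and K = 81.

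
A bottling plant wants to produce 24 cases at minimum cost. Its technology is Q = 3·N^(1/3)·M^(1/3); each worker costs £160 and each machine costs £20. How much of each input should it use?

Cost minimization requires the marginal rate of technical substitution to equal the input-price ratio: MP_N/MP_M = w/r.
Here MP_N/MP_M = (1/3)·(M/N)/(1/3) = (M/N). Setting this equal to 160/20 = 8 gives M = 8N.
Substituting into Q = 24: 3·N^(1/3)·(8N)^(1/3) = 24.
Solving, N = 8 and M = 64.

N* = 8, M* = 64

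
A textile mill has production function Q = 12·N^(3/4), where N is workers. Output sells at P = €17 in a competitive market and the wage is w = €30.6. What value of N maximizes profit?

MP_N = (3/4)·12·N^(-1/4) = 9·N^(-1/4).
Profit maximization for a price taker requires P·MP_N = w: 17·9·N^(-1/4) = 30.6.
So N^(-1/4) = 0.2, which gives N = 625.

N* = 625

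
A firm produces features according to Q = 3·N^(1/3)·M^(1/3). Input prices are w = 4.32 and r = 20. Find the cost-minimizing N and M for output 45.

N* = 125, M* = 27

Cost minimization requires the marginal rate of technical substitution to equal the input-price ratio: MP_N/MP_M = w/r.
Here MP_N/MP_M = (1/3)·(M/N)/(1/3) = (M/N). Setting this equal to 4.32/20 = 0.216 gives M = 0.216N.
Substituting into Q = 45: 3·N^(1/3)·(0.216N)^(1/3) = 45.
Solving, N = 125 and M = 27.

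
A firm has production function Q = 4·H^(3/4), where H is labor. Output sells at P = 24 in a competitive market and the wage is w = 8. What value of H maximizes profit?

H* = 6561

MP_H = (3/4)·4·H^(-1/4) = 3·H^(-1/4).
Profit maximization for a price taker requires P·MP_H = w: 24·3·H^(-1/4) = 8.
So H^(-1/4) = 1/9, which gives H = 6561.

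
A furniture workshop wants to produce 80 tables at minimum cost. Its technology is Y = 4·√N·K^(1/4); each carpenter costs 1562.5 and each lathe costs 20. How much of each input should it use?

Cost minimization requires the marginal rate of technical substitution to equal the input-price ratio: MP_N/MP_K = w/r.
Here MP_N/MP_K = (1/2)·(K/N)/(1/4) = 2·(K/N). Setting this equal to 1562.5/20 = 78.125 gives K = 39.0625N.
Substituting into Y = 80: 4·N^(1/2)·(39.0625N)^(1/4) = 80.
Solving, N = 16 and K = 625.

N* = 16, K* = 625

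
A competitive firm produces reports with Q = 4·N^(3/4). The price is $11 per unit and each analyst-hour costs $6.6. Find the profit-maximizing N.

MP_N = (3/4)·4·N^(-1/4) = 3·N^(-1/4).
Profit maximization for a price taker requires P·MP_N = w: 11·3·N^(-1/4) = 6.6.
So N^(-1/4) = 0.2, which gives N = 625.

N* = 625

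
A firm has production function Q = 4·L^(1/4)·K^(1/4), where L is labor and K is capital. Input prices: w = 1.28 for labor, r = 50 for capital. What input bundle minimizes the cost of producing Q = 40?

L* = 625, K* = 16

Cost minimization requires the marginal rate of technical substitution to equal the input-price ratio: MP_L/MP_K = w/r.
Here MP_L/MP_K = (1/4)·(K/L)/(1/4) = (K/L). Setting this equal to 1.28/50 = 0.0256 gives K = 0.0256L.
Substituting into Q = 40: 4·L^(1/4)·(0.0256L)^(1/4) = 40.
Solving, L = 625 and K = 16.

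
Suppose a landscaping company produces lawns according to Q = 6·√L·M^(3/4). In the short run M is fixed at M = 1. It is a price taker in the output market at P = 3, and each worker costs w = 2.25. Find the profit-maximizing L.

L* = 16

With M = 1, MP_L = (1/2)·6·L^(-1/2)·1^(3/4) = 3·L^(-1/2).
Profit maximization for a price taker requires P·MP_L = w: 3·3·L^(-1/2) = 2.25.
So L^(-1/2) = 0.25, which gives L = 16.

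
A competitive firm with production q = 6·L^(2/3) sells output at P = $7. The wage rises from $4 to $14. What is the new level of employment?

From P·MP_L = w with MP_L = 4·L^(-1/3), the labor demand is L(w) = (28/w)^(3).
At w = 4: L = 343. At w = 14: L = 8.

L* = 8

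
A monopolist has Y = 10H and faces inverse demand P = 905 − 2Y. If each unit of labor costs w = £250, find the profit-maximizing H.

H* = 22

Marginal revenue from the inverse demand is MR = 905 − 4Y.
The marginal product is MP_H = 10.
A monopolist hires until marginal revenue product equals the wage: MR·MP_H = w.
(905 − 40H)·10 = 250, so H = 22.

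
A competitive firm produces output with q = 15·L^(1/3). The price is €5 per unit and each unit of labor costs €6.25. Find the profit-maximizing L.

MP_L = (1/3)·15·L^(-2/3) = 5·L^(-2/3).
Profit maximization for a price taker requires P·MP_L = w: 5·5·L^(-2/3) = 6.25.
So L^(-2/3) = 0.25, which gives L = 8.

L* = 8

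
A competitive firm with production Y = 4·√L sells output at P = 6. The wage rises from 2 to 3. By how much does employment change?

ΔL = -20

From P·MP_L = w with MP_L = 2·L^(-1/2), the labor demand is L(w) = (12/w)^(2).
At w = 2: L = 36. At w = 3: L = 16.
ΔL = 16 − 36 = -20.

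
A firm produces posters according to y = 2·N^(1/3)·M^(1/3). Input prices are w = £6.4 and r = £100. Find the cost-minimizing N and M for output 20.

N* = 125, M* = 8

Cost minimization requires the marginal rate of technical substitution to equal the input-price ratio: MP_N/MP_M = w/r.
Here MP_N/MP_M = (1/3)·(M/N)/(1/3) = (M/N). Setting this equal to 6.4/100 = 0.064 gives M = 0.064N.
Substituting into y = 20: 2·N^(1/3)·(0.064N)^(1/3) = 20.
Solving, N = 125 and M = 8.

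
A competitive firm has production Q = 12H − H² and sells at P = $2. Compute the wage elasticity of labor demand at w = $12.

ε = -1

From P·MP_H = w with MP_H = 12 − 2H, labor demand is H(w) = (12 − w/2)/2.
dH/dw = −1/(4) = -0.25.
At w = 12, H = 3, so ε = (dH/dw)·(w/H) = (-0.25)·(12/3) = -1.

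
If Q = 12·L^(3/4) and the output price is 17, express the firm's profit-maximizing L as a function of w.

L(w) = (153/w)^(4)

MP_L = (3/4)·12·L^(-1/4) = 9·L^(-1/4).
Setting P·MP_L = w: 153·L^(-1/4) = w.
Solving for L: L^(-1/4) = w/153, so L = (153/w)^(4).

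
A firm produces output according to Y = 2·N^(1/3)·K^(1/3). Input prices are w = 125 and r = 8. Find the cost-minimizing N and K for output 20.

N* = 8, K* = 125

Cost minimization requires the marginal rate of technical substitution to equal the input-price ratio: MP_N/MP_K = w/r.
Here MP_N/MP_K = (1/3)·(K/N)/(1/3) = (K/N). Setting this equal to 125/8 = 15.625 gives K = 15.625N.
Substituting into Y = 20: 2·N^(1/3)·(15.625N)^(1/3) = 20.
Solving, N = 8 and K = 125.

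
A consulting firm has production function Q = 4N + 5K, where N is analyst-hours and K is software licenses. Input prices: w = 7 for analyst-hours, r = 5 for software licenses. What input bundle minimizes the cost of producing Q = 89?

N* = 0, K* = 17.8

The inputs are perfect substitutes, so the firm uses whichever has the lower cost per unit of output.
Cost per unit of output via N is w/4 = 1.75; via K it is r/5 = 1. K is cheaper.
Producing Q = 89 with K alone: N = 0, K = 17.8.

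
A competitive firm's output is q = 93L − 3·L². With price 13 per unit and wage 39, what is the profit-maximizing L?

The marginal product of L is MP_L = 93 − 6L.
A price-taking firm hires until the value of the marginal product equals the wage: P·MP_L = w, so 13·(93 − 6L) = 39.
Then 93 − 6L = 3, giving L = 15.

L* = 15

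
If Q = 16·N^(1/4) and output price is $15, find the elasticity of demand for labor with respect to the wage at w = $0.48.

ε = -4/3

MP_N = (1/4)·16·N^(-3/4), so P·MP_N = w gives 60·N^(-3/4) = w.
Solving, N(w) = (60/w)^(4/3). This is a constant-elasticity form: N ∝ w^(−4/3), so ε = −4/3.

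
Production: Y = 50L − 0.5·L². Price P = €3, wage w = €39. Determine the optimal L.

The marginal product of L is MP_L = 50 − L.
A price-taking firm hires until the value of the marginal product equals the wage: P·MP_L = w, so 3·(50 − L) = 39.
Then 50 − L = 13, giving L = 37.

L* = 37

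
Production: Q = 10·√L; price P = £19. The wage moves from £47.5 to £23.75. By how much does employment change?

ΔL = 12

From P·MP_L = w with MP_L = 5·L^(-1/2), the labor demand is L(w) = (95/w)^(2).
At w = 47.5: L = 4. At w = 23.75: L = 16.
ΔL = 16 − 4 = 12.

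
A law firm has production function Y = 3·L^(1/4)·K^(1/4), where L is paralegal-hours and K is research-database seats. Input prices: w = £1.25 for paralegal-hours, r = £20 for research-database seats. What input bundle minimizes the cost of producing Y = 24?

Cost minimization requires the marginal rate of technical substitution to equal the input-price ratio: MP_L/MP_K = w/r.
Here MP_L/MP_K = (1/4)·(K/L)/(1/4) = (K/L). Setting this equal to 1.25/20 = 0.0625 gives K = 0.0625L.
Substituting into Y = 24: 3·L^(1/4)·(0.0625L)^(1/4) = 24.
Solving, L = 256 and K = 16.

L* = 256, K* = 16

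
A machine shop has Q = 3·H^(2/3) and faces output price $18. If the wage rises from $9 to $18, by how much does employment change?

From P·MP_H = w with MP_H = 2·H^(-1/3), the labor demand is H(w) = (36/w)^(3).
At w = 9: H = 64. At w = 18: H = 8.
ΔH = 8 − 64 = -56.

ΔH = -56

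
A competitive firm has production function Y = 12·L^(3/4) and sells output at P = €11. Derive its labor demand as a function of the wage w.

MP_L = (3/4)·12·L^(-1/4) = 9·L^(-1/4).
Setting P·MP_L = w: 99·L^(-1/4) = w.
Solving for L: L^(-1/4) = w/99, so L = (99/w)^(4).

L(w) = (99/w)^(4)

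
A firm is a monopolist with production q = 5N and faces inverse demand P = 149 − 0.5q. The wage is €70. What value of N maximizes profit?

N* = 27

Marginal revenue from the inverse demand is MR = 149 − q.
The marginal product is MP_N = 5.
A monopolist hires until marginal revenue product equals the wage: MR·MP_N = w.
(149 − 5N)·5 = 70, so N = 27.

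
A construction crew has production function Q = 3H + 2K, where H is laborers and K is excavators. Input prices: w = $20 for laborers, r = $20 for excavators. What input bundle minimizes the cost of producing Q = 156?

The inputs are perfect substitutes, so the firm uses whichever has the lower cost per unit of output.
Cost per unit of output via H is w/3 = 20/3; via K it is r/2 = 10. H is cheaper.
Producing Q = 156 with H alone: H = 52, K = 0.

H* = 52, K* = 0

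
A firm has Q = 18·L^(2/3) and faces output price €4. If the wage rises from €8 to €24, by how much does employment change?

ΔL = -208

From P·MP_L = w with MP_L = 12·L^(-1/3), the labor demand is L(w) = (48/w)^(3).
At w = 8: L = 216. At w = 24: L = 8.
ΔL = 8 − 216 = -208.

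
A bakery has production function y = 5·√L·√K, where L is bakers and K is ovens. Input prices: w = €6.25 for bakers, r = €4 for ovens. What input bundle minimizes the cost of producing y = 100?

L* = 16, K* = 25

Cost minimization requires the marginal rate of technical substitution to equal the input-price ratio: MP_L/MP_K = w/r.
Here MP_L/MP_K = (1/2)·(K/L)/(1/2) = (K/L). Setting this equal to 6.25/4 = 1.5625 gives K = 1.5625L.
Substituting into y = 100: 5·L^(1/2)·(1.5625L)^(1/2) = 100.
Solving, L = 16 and K = 25.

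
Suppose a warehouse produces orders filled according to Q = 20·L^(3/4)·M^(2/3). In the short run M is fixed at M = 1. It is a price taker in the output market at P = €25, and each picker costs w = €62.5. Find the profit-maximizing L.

With M = 1, MP_L = (3/4)·20·L^(-1/4)·1^(2/3) = 15·L^(-1/4).
Profit maximization for a price taker requires P·MP_L = w: 25·15·L^(-1/4) = 62.5.
So L^(-1/4) = 1/6, which gives L = 1296.

L* = 1296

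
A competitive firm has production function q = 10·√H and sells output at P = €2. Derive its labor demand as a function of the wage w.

H(w) = 100/w²

MP_H = (1/2)·10·H^(-1/2) = 5·H^(-1/2).
Setting P·MP_H = w: 10·H^(-1/2) = w.
Solving for H: H^(-1/2) = w/10, so H = (10/w)^(2).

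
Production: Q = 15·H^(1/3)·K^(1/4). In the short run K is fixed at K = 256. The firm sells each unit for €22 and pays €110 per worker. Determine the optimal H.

With K = 256, MP_H = (1/3)·15·H^(-2/3)·256^(1/4) = 20·H^(-2/3).
Profit maximization for a price taker requires P·MP_H = w: 22·20·H^(-2/3) = 110.
So H^(-2/3) = 0.25, which gives H = 8.

H* = 8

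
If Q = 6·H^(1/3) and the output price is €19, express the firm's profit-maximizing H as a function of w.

H(w) = (38/w)^(3/2)

MP_H = (1/3)·6·H^(-2/3) = 2·H^(-2/3).
Setting P·MP_H = w: 38·H^(-2/3) = w.
Solving for H: H^(-2/3) = w/38, so H = (38/w)^(3/2).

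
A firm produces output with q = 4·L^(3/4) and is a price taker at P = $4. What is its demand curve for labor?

L(w) = 20736/w^(4)

MP_L = (3/4)·4·L^(-1/4) = 3·L^(-1/4).
Setting P·MP_L = w: 12·L^(-1/4) = w.
Solving for L: L^(-1/4) = w/12, so L = (12/w)^(4).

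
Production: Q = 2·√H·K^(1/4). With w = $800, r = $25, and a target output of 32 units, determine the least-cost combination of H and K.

Cost minimization requires the marginal rate of technical substitution to equal the input-price ratio: MP_H/MP_K = w/r.
Here MP_H/MP_K = (1/2)·(K/H)/(1/4) = 2·(K/H). Setting this equal to 800/25 = 32 gives K = 16H.
Substituting into Q = 32: 2·H^(1/2)·(16H)^(1/4) = 32.
Solving, H = 16 and K = 256.

H* = 16, K* = 256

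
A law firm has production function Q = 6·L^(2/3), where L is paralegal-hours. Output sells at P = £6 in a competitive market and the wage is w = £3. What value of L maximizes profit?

MP_L = (2/3)·6·L^(-1/3) = 4·L^(-1/3).
Profit maximization for a price taker requires P·MP_L = w: 6·4·L^(-1/3) = 3.
So L^(-1/3) = 0.125, which gives L = 512.

L* = 512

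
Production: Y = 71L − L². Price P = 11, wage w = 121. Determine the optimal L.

The marginal product of L is MP_L = 71 − 2L.
A price-taking firm hires until the value of the marginal product equals the wage: P·MP_L = w, so 11·(71 − 2L) = 121.
Then 71 − 2L = 11, giving L = 30.

L* = 30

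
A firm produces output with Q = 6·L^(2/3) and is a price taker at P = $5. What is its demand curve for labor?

MP_L = (2/3)·6·L^(-1/3) = 4·L^(-1/3).
Setting P·MP_L = w: 20·L^(-1/3) = w.
Solving for L: L^(-1/3) = w/20, so L = (20/w)^(3).

L(w) = 8000/w³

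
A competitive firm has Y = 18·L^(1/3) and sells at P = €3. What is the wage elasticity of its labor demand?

MP_L = (1/3)·18·L^(-2/3), so P·MP_L = w gives 18·L^(-2/3) = w.
Solving, L(w) = (18/w)^(3/2). This is a constant-elasticity form: L ∝ w^(−3/2), so ε = −3/2.

ε = -1.5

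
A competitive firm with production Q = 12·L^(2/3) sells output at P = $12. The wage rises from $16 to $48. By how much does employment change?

ΔL = -208

From P·MP_L = w with MP_L = 8·L^(-1/3), the labor demand is L(w) = (96/w)^(3).
At w = 16: L = 216. At w = 48: L = 8.
ΔL = 8 − 216 = -208.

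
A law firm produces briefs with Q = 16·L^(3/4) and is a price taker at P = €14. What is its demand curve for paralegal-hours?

MP_L = (3/4)·16·L^(-1/4) = 12·L^(-1/4).
Setting P·MP_L = w: 168·L^(-1/4) = w.
Solving for L: L^(-1/4) = w/168, so L = (168/w)^(4).

L(w) = (168/w)^(4)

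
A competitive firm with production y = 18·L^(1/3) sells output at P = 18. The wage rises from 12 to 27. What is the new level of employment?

From P·MP_L = w with MP_L = 6·L^(-2/3), the labor demand is L(w) = (108/w)^(3/2).
At w = 12: L = 27. At w = 27: L = 8.

L* = 8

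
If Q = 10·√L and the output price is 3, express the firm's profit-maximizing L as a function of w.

MP_L = (1/2)·10·L^(-1/2) = 5·L^(-1/2).
Setting P·MP_L = w: 15·L^(-1/2) = w.
Solving for L: L^(-1/2) = w/15, so L = (15/w)^(2).

L(w) = 225/w²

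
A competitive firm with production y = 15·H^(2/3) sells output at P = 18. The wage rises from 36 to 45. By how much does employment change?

ΔH = -61

From P·MP_H = w with MP_H = 10·H^(-1/3), the labor demand is H(w) = (180/w)^(3).
At w = 36: H = 125. At w = 45: H = 64.
ΔH = 64 − 125 = -61.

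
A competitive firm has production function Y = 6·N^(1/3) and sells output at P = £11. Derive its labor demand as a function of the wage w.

MP_N = (1/3)·6·N^(-2/3) = 2·N^(-2/3).
Setting P·MP_N = w: 22·N^(-2/3) = w.
Solving for N: N^(-2/3) = w/22, so N = (22/w)^(3/2).

N(w) = (22/w)^(3/2)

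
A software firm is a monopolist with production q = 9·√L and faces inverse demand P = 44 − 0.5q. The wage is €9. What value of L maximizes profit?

Marginal revenue from the inverse demand is MR = 44 − q.
The marginal product is MP_L = 4.5·L^(-1/2).
A monopolist hires until marginal revenue product equals the wage: MR·MP_L = w.
At L, q = 9·√L. Substituting and solving: (44 − 9·√L)·4.5·L^(-1/2) = 9 gives L = 16.

L* = 16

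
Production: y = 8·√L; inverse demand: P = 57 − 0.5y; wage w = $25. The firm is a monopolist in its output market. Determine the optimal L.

L* = 16

Marginal revenue from the inverse demand is MR = 57 − y.
The marginal product is MP_L = 4·L^(-1/2).
A monopolist hires until marginal revenue product equals the wage: MR·MP_L = w.
At L, y = 8·√L. Substituting and solving: (57 − 8·√L)·4·L^(-1/2) = 25 gives L = 16.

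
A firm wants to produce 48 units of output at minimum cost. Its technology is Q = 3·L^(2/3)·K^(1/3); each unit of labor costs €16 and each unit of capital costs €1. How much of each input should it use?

Cost minimization requires the marginal rate of technical substitution to equal the input-price ratio: MP_L/MP_K = w/r.
Here MP_L/MP_K = (2/3)·(K/L)/(1/3) = 2·(K/L). Setting this equal to 16/1 = 16 gives K = 8L.
Substituting into Q = 48: 3·L^(2/3)·(8L)^(1/3) = 48.
Solving, L = 8 and K = 64.

L* = 8, K* = 64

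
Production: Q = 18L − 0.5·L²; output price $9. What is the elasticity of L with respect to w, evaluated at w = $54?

From P·MP_L = w with MP_L = 18 − L, labor demand is L(w) = 18 − w/9.
dL/dw = −1/(9) = -1/9.
At w = 54, L = 12, so ε = (dL/dw)·(w/L) = (-1/9)·(54/12) = -0.5.

ε = -0.5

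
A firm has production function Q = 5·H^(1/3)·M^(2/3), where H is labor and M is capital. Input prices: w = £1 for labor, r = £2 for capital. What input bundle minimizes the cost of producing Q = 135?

H* = 27, M* = 27

Cost minimization requires the marginal rate of technical substitution to equal the input-price ratio: MP_H/MP_M = w/r.
Here MP_H/MP_M = (1/3)·(M/H)/(2/3) = 0.5·(M/H). Setting this equal to 1/2 = 0.5 gives M = H.
Substituting into Q = 135: 5·H^(1/3)·(H)^(2/3) = 135.
Solving, H = 27 and M = 27.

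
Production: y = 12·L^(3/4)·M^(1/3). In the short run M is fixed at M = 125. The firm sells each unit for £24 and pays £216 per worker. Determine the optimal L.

L* = 625

With M = 125, MP_L = (3/4)·12·L^(-1/4)·125^(1/3) = 45·L^(-1/4).
Profit maximization for a price taker requires P·MP_L = w: 24·45·L^(-1/4) = 216.
So L^(-1/4) = 0.2, which gives L = 625.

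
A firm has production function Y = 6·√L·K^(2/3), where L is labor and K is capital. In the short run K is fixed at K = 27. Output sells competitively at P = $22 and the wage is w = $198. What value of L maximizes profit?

L* = 9

With K = 27, MP_L = (1/2)·6·L^(-1/2)·27^(2/3) = 27·L^(-1/2).
Profit maximization for a price taker requires P·MP_L = w: 22·27·L^(-1/2) = 198.
So L^(-1/2) = 1/3, which gives L = 9.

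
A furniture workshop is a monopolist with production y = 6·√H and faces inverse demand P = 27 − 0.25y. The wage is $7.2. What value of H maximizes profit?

Marginal revenue from the inverse demand is MR = 27 − 0.5y.
The marginal product is MP_H = 3·H^(-1/2).
A monopolist hires until marginal revenue product equals the wage: MR·MP_H = w.
At H, y = 6·√H. Substituting and solving: (27 − 3·√H)·3·H^(-1/2) = 7.2 gives H = 25.

H* = 25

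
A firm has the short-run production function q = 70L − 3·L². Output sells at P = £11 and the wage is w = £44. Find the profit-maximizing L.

The marginal product of L is MP_L = 70 − 6L.
A price-taking firm hires until the value of the marginal product equals the wage: P·MP_L = w, so 11·(70 − 6L) = 44.
Then 70 − 6L = 4, giving L = 11.

L* = 11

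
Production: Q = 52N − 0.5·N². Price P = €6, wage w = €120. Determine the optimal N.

The marginal product of N is MP_N = 52 − N.
A price-taking firm hires until the value of the marginal product equals the wage: P·MP_N = w, so 6·(52 − N) = 120.
Then 52 − N = 20, giving N = 32.

N* = 32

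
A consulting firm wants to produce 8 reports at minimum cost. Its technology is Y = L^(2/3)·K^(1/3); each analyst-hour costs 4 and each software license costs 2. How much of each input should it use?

L* = 8, K* = 8

Cost minimization requires the marginal rate of technical substitution to equal the input-price ratio: MP_L/MP_K = w/r.
Here MP_L/MP_K = (2/3)·(K/L)/(1/3) = 2·(K/L). Setting this equal to 4/2 = 2 gives K = L.
Substituting into Y = 8: L^(2/3)·(L)^(1/3) = 8.
Solving, L = 8 and K = 8.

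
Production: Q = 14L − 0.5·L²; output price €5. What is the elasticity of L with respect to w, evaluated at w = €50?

ε = -2.5

From P·MP_L = w with MP_L = 14 − L, labor demand is L(w) = 14 − w/5.
dL/dw = −1/(5) = -0.2.
At w = 50, L = 4, so ε = (dL/dw)·(w/L) = (-0.2)·(50/4) = -2.5.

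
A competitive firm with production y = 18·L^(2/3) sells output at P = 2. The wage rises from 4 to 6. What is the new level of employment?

From P·MP_L = w with MP_L = 12·L^(-1/3), the labor demand is L(w) = (24/w)^(3).
At w = 4: L = 216. At w = 6: L = 64.

L* = 64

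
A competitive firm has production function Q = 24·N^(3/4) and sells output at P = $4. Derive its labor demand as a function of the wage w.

N(w) = (72/w)^(4)

MP_N = (3/4)·24·N^(-1/4) = 18·N^(-1/4).
Setting P·MP_N = w: 72·N^(-1/4) = w.
Solving for N: N^(-1/4) = w/72, so N = (72/w)^(4).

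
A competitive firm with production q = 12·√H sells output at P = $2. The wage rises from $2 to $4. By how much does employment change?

ΔH = -27

From P·MP_H = w with MP_H = 6·H^(-1/2), the labor demand is H(w) = (12/w)^(2).
At w = 2: H = 36. At w = 4: H = 9.
ΔH = 9 − 36 = -27.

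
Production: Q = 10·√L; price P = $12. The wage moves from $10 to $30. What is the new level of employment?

L* = 4

From P·MP_L = w with MP_L = 5·L^(-1/2), the labor demand is L(w) = (60/w)^(2).
At w = 10: L = 36. At w = 30: L = 4.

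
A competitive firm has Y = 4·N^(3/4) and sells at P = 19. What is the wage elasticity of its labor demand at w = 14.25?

ε = -4

MP_N = (3/4)·4·N^(-1/4), so P·MP_N = w gives 57·N^(-1/4) = w.
Solving, N(w) = (57/w)^(4). This is a constant-elasticity form: N ∝ w^(−4), so ε = −4.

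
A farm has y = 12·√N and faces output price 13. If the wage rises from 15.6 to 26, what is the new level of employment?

From P·MP_N = w with MP_N = 6·N^(-1/2), the labor demand is N(w) = (78/w)^(2).
At w = 15.6: N = 25. At w = 26: N = 9.

N* = 9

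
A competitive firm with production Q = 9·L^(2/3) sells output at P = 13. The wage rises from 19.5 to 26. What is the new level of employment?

From P·MP_L = w with MP_L = 6·L^(-1/3), the labor demand is L(w) = (78/w)^(3).
At w = 19.5: L = 64. At w = 26: L = 27.

L* = 27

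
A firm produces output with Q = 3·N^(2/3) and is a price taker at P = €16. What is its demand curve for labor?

MP_N = (2/3)·3·N^(-1/3) = 2·N^(-1/3).
Setting P·MP_N = w: 32·N^(-1/3) = w.
Solving for N: N^(-1/3) = w/32, so N = (32/w)^(3).

N(w) = 32768/w³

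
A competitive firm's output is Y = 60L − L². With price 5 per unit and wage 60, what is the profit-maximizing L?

L* = 24

The marginal product of L is MP_L = 60 − 2L.
A price-taking firm hires until the value of the marginal product equals the wage: P·MP_L = w, so 5·(60 − 2L) = 60.
Then 60 − 2L = 12, giving L = 24.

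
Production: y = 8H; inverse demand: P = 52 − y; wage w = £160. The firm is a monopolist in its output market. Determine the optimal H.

H* = 2

Marginal revenue from the inverse demand is MR = 52 − 2y.
The marginal product is MP_H = 8.
A monopolist hires until marginal revenue product equals the wage: MR·MP_H = w.
(52 − 16H)·8 = 160, so H = 2.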